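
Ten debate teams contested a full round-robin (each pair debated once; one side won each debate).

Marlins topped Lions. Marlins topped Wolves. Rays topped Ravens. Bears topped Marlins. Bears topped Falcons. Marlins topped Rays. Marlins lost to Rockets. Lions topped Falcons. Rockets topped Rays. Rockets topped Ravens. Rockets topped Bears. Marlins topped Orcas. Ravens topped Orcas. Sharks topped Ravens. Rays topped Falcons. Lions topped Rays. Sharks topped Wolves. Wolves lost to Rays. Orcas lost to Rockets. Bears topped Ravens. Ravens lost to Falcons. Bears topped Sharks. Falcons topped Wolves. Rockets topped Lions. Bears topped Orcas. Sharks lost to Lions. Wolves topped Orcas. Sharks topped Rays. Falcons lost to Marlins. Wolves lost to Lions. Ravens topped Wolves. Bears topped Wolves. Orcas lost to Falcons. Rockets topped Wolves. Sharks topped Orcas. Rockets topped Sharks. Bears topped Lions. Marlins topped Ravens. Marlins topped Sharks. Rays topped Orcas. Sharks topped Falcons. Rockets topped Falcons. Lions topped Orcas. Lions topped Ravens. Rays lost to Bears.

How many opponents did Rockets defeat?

9

Rockets' results: beat Bears, Ravens, Wolves, Rays, Marlins, Sharks, Lions, Falcons, Orcas; lost to no one.
That is 9 wins.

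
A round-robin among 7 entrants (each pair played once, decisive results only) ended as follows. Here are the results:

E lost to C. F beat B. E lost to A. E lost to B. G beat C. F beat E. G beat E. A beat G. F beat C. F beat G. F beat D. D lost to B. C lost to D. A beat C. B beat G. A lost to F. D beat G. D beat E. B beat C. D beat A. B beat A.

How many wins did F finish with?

6

F's results: beat A, B, C, D, E, G; lost to no one.
That is 6 wins.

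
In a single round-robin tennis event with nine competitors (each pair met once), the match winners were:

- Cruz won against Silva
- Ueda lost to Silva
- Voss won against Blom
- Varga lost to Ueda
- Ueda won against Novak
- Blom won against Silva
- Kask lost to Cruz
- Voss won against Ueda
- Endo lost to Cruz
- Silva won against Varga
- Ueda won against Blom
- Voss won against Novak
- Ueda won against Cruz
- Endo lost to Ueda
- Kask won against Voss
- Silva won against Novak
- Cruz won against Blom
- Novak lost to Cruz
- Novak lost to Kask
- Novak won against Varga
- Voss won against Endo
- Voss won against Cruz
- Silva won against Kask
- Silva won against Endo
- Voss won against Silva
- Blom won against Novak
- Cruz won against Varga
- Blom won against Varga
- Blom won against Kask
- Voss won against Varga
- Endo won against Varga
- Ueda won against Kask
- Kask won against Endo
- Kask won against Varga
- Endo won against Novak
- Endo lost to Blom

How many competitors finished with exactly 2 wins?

1

Win totals: Endo 2, Blom 5, Kask 4, Voss 7, Novak 1, Ueda 6, Cruz 6, Varga 0, Silva 5.
Exactly 2: Endo — 1 competitor.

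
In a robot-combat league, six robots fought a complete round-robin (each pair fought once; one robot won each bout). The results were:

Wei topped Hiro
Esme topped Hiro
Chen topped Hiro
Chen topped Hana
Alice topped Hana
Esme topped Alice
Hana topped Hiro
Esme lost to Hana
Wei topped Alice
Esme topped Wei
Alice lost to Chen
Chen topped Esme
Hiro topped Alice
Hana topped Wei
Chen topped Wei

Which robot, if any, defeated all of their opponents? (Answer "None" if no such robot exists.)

Chen

Chen has 5 wins out of 5 opponents — a perfect record.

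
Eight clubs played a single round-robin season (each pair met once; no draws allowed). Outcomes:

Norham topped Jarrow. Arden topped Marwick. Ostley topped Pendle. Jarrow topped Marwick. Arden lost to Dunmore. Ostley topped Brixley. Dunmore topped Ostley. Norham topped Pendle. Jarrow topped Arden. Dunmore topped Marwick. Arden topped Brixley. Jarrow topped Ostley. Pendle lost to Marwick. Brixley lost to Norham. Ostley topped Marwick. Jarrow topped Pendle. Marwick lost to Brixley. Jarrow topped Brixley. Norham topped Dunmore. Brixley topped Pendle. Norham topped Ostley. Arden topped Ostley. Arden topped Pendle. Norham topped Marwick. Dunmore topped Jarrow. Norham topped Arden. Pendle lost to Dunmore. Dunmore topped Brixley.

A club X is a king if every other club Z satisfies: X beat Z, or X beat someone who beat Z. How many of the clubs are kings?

Brixley cannot reach Jarrow, Arden, Ostley, Dunmore, Norham in two steps.
Jarrow cannot reach Dunmore, Norham in two steps.
Arden cannot reach Jarrow, Dunmore, Norham in two steps.
Pendle cannot reach Brixley, Jarrow, Arden, Ostley, Dunmore, Marwick, Norham in two steps.
Ostley cannot reach Jarrow, Arden, Dunmore, Norham in two steps.
Dunmore cannot reach Norham in two steps.
Marwick cannot reach Brixley, Jarrow, Arden, Ostley, Dunmore, Norham in two steps.
Norham reaches everyone (king).
Kings: Norham — 1.

1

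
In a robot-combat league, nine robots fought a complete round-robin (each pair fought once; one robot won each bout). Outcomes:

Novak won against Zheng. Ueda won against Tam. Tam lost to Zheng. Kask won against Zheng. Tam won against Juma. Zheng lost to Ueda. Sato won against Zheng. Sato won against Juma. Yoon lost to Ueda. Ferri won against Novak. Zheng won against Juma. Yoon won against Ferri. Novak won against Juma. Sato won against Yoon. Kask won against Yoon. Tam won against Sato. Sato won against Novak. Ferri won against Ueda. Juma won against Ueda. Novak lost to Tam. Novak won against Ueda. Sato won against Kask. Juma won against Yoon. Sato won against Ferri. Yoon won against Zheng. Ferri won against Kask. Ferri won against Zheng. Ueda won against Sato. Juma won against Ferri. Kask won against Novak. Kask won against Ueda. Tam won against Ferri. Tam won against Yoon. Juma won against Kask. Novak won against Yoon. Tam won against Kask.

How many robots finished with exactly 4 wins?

5

Win totals: Zheng 2, Ferri 4, Ueda 4, Novak 4, Kask 4, Sato 6, Juma 4, Yoon 2, Tam 6.
Exactly 4: Ferri, Ueda, Novak, Kask, Juma — 5 robots.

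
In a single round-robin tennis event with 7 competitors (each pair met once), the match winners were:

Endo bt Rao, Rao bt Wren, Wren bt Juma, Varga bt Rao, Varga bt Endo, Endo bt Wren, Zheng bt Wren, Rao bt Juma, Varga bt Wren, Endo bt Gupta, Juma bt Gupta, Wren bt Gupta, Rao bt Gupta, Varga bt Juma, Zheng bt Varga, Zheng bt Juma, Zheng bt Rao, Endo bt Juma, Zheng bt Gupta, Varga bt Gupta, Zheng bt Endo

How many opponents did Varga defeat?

Varga's results: beat Juma, Gupta, Wren, Endo, Rao; lost to Zheng.
That is 5 wins.

5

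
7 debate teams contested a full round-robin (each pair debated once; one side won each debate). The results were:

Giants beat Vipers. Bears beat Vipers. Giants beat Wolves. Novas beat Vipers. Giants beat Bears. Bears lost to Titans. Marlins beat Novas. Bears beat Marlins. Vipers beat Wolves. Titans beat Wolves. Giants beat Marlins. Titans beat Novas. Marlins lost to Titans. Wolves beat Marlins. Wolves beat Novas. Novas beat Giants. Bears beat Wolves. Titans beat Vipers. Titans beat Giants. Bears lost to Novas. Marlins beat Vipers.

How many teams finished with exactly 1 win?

Win totals: Novas 3, Titans 6, Marlins 2, Giants 4, Bears 3, Vipers 1, Wolves 2.
Exactly 1: Vipers — 1 team.

1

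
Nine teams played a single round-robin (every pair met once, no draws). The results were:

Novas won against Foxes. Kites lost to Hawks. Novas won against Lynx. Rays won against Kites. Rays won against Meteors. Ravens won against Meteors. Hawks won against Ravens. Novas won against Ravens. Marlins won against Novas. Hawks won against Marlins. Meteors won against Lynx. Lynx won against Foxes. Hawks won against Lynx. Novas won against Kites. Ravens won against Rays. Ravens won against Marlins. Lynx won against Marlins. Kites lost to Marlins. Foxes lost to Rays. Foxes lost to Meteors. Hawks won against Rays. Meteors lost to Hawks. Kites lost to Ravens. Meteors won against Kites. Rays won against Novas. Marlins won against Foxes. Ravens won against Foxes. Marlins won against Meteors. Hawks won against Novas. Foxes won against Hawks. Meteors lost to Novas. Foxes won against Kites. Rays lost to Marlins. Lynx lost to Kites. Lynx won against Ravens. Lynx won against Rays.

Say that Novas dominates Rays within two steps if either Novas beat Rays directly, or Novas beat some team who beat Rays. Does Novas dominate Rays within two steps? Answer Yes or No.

Novas did not beat Rays directly.
Novas beat Meteors, Foxes, Lynx, Ravens, Kites. Of those, Lynx beat Rays.

Yes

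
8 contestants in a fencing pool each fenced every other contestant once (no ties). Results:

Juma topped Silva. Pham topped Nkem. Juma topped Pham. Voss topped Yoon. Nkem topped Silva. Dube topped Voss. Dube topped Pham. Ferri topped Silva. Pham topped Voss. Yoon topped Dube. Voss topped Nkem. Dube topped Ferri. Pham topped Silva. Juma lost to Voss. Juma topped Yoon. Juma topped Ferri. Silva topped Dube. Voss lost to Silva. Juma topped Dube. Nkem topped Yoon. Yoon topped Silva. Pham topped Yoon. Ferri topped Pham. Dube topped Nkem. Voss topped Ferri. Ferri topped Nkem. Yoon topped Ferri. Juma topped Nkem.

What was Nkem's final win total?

2

Nkem's results: beat Silva, Yoon; lost to Dube, Ferri, Pham, Juma, Voss.
That is 2 wins.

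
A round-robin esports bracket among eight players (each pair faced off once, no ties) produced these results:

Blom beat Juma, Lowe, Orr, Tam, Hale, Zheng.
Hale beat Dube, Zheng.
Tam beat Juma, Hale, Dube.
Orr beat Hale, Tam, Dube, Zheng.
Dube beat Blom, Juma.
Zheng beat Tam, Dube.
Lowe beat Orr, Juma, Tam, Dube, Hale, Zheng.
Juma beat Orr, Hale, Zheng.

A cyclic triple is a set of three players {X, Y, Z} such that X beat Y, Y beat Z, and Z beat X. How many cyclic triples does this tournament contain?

11

Win totals: Tam 3, Dube 2, Juma 3, Lowe 6, Zheng 2, Orr 4, Hale 2, Blom 6.
A player with w wins dominates both others in C(w,2) triples; summing gives 3 + 1 + 3 + 15 + 1 + 6 + 1 + 15 = 45 transitive triples.
Total triples C(8,3) = 56, so cyclic triples = 56 − 45 = 11.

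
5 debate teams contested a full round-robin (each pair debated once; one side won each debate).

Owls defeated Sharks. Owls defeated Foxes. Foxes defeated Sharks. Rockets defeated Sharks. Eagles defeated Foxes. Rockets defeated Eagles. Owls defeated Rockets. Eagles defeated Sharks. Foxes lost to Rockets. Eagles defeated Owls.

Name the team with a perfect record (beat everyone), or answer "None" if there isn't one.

None

Highest win total is Rockets with 3 (out of 4 possible).
Rockets lost to Owls, so no team went undefeated.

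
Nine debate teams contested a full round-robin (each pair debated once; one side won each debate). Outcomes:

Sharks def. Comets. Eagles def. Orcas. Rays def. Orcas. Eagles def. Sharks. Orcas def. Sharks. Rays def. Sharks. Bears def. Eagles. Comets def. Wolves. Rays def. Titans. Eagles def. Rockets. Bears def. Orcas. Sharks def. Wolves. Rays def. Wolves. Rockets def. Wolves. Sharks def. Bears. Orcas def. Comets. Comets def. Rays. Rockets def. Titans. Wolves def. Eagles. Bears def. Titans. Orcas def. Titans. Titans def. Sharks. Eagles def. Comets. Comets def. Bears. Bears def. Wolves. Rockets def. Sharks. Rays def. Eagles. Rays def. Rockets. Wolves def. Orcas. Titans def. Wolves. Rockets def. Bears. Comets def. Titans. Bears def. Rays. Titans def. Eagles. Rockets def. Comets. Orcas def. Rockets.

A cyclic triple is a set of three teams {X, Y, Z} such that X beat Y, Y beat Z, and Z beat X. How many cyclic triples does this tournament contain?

Win totals: Bears 5, Wolves 2, Rays 6, Sharks 3, Orcas 4, Eagles 4, Rockets 5, Comets 4, Titans 3.
A team with w wins dominates both others in C(w,2) triples; summing gives 10 + 1 + 15 + 3 + 6 + 6 + 10 + 6 + 3 = 60 transitive triples.
Total triples C(9,3) = 84, so cyclic triples = 84 − 60 = 24.

24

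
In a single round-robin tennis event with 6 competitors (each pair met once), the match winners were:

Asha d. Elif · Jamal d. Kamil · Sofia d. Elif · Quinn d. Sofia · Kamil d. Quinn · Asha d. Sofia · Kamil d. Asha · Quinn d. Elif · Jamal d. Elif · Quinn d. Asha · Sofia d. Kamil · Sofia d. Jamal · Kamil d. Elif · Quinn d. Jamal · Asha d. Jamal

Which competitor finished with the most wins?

Win totals: Jamal 2, Asha 3, Quinn 4, Sofia 3, Elif 0, Kamil 3.
Quinn leads with 4 wins (next highest: 3).

Quinn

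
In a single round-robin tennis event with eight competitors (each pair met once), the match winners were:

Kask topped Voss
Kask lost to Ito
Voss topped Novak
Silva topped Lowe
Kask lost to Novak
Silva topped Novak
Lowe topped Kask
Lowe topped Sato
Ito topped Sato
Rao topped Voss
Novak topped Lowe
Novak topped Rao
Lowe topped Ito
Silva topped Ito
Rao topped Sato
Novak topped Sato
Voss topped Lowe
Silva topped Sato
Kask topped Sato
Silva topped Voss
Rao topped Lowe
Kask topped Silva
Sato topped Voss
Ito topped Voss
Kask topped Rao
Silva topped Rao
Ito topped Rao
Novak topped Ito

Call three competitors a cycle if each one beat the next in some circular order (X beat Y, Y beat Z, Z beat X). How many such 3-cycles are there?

12

Win totals: Novak 5, Lowe 3, Silva 6, Sato 1, Rao 3, Voss 2, Kask 4, Ito 4.
A competitor with w wins dominates both others in C(w,2) triples; summing gives 10 + 3 + 15 + 0 + 3 + 1 + 6 + 6 = 44 transitive triples.
Total triples C(8,3) = 56, so cyclic triples = 56 − 44 = 12.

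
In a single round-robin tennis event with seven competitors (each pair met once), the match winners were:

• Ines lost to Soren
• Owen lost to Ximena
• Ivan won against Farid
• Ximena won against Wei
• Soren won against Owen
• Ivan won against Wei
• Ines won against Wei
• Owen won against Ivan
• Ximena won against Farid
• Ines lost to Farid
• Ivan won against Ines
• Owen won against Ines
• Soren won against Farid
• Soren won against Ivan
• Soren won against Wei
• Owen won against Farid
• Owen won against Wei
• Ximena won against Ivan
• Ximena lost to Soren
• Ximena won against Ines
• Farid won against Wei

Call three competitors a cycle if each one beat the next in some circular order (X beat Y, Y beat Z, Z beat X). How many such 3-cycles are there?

0

Win totals: Ximena 5, Owen 4, Wei 0, Farid 2, Ivan 3, Soren 6, Ines 1.
A competitor with w wins dominates both others in C(w,2) triples; summing gives 10 + 6 + 0 + 1 + 3 + 15 + 0 = 35 transitive triples.
Total triples C(7,3) = 35, so cyclic triples = 35 − 35 = 0.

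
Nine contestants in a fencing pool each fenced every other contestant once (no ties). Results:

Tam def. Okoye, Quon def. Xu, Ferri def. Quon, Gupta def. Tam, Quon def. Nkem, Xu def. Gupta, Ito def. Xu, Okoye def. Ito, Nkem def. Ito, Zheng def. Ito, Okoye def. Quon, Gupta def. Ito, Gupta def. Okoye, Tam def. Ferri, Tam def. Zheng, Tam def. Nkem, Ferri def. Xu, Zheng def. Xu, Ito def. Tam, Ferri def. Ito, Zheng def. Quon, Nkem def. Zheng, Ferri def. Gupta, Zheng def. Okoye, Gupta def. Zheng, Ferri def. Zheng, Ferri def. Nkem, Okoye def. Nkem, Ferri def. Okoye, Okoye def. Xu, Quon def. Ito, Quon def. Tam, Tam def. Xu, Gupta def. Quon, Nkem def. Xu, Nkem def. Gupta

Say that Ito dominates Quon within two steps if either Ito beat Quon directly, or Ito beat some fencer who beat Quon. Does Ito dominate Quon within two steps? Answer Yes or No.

Ito did not beat Quon directly.
Ito beat Xu, Tam, but each of them lost to Quon. No two-step path.

No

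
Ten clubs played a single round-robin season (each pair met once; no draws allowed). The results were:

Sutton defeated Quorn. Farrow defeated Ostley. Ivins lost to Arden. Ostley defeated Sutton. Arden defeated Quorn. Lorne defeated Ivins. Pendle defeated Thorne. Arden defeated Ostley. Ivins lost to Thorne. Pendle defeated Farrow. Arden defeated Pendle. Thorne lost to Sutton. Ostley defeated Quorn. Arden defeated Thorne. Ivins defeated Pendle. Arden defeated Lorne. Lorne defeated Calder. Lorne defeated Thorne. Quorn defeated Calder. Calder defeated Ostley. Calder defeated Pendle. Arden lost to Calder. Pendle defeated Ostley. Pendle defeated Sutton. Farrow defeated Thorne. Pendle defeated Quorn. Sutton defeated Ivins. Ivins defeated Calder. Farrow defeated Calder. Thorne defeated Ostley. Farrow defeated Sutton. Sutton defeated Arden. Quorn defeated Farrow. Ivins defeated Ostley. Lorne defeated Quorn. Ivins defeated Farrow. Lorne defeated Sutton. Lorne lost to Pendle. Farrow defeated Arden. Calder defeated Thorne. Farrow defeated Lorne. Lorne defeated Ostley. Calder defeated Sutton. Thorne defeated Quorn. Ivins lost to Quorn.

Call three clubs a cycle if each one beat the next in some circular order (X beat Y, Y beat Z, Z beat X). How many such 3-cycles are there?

Win totals: Arden 6, Pendle 6, Farrow 6, Calder 5, Sutton 4, Ostley 2, Thorne 3, Lorne 6, Quorn 3, Ivins 4.
A club with w wins dominates both others in C(w,2) triples; summing gives 15 + 15 + 15 + 10 + 6 + 1 + 3 + 15 + 3 + 6 = 89 transitive triples.
Total triples C(10,3) = 120, so cyclic triples = 120 − 89 = 31.

31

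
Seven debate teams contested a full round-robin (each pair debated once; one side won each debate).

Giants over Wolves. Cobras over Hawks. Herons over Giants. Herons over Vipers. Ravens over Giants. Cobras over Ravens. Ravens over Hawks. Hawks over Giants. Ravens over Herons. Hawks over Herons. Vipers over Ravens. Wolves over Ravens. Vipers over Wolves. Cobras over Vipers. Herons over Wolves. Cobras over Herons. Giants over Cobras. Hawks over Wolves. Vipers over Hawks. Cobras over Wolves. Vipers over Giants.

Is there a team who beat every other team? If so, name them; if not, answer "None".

Highest win total is Cobras with 5 (out of 6 possible).
Cobras lost to Giants, so no team went undefeated.

None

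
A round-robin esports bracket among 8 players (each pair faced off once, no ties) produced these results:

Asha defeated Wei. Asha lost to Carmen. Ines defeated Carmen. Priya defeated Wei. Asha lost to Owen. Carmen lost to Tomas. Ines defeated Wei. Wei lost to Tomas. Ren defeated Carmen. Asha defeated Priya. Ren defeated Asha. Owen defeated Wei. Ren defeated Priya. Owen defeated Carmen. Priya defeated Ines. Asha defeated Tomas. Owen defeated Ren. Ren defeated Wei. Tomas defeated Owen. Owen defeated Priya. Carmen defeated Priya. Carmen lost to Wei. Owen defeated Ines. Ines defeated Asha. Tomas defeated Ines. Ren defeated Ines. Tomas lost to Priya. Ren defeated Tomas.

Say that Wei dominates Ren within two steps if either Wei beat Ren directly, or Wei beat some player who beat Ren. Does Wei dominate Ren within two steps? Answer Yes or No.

No

Wei did not beat Ren directly.
Wei beat Carmen, but each of them lost to Ren. No two-step path.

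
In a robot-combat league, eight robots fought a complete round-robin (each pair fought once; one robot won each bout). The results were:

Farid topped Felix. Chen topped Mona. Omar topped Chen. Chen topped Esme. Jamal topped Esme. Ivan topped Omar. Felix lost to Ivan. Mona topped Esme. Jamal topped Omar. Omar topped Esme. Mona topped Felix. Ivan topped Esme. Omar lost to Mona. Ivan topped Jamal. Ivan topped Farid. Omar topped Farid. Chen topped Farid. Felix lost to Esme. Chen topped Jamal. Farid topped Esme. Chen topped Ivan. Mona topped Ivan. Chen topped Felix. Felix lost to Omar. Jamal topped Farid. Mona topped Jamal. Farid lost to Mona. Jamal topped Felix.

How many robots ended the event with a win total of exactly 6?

2

Win totals: Chen 6, Farid 2, Felix 0, Esme 1, Omar 4, Jamal 4, Ivan 5, Mona 6.
Exactly 6: Chen, Mona — 2 robots.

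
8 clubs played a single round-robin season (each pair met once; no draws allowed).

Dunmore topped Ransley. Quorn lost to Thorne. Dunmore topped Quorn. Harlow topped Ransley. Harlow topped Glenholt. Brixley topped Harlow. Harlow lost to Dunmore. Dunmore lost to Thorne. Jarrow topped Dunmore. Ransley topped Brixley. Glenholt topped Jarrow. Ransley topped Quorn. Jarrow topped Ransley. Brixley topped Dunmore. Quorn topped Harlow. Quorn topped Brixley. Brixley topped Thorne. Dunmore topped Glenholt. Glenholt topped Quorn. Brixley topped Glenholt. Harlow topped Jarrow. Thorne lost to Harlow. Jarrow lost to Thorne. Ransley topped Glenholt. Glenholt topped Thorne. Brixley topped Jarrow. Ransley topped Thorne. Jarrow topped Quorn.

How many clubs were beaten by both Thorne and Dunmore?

1

Thorne beat: Quorn, Dunmore, Jarrow.
Dunmore beat: Harlow, Quorn, Glenholt, Ransley.
Both beat: Quorn — 1.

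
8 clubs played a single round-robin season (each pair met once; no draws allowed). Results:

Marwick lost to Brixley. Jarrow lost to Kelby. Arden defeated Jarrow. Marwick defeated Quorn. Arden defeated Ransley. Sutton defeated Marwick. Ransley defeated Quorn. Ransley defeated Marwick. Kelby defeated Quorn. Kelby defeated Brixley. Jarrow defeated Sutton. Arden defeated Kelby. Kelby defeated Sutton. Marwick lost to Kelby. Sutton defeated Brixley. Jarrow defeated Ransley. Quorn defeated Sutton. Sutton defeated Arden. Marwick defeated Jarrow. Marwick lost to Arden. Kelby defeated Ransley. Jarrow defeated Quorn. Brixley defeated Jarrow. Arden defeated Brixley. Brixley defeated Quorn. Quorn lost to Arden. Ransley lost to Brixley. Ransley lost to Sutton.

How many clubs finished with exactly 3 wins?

1

Win totals: Ransley 2, Quorn 1, Marwick 2, Sutton 4, Jarrow 3, Arden 6, Kelby 6, Brixley 4.
Exactly 3: Jarrow — 1 club.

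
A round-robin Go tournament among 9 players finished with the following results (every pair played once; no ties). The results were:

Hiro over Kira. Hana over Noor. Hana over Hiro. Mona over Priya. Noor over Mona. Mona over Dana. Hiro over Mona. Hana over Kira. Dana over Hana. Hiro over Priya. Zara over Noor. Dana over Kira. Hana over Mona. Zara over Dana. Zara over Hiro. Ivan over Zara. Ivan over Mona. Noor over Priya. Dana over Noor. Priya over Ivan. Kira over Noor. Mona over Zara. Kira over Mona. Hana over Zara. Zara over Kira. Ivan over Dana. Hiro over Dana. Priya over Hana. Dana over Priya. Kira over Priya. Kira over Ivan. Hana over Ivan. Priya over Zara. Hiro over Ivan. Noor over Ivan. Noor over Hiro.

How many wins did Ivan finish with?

Ivan's results: beat Dana, Zara, Mona; lost to Hiro, Kira, Noor, Priya, Hana.
That is 3 wins.

3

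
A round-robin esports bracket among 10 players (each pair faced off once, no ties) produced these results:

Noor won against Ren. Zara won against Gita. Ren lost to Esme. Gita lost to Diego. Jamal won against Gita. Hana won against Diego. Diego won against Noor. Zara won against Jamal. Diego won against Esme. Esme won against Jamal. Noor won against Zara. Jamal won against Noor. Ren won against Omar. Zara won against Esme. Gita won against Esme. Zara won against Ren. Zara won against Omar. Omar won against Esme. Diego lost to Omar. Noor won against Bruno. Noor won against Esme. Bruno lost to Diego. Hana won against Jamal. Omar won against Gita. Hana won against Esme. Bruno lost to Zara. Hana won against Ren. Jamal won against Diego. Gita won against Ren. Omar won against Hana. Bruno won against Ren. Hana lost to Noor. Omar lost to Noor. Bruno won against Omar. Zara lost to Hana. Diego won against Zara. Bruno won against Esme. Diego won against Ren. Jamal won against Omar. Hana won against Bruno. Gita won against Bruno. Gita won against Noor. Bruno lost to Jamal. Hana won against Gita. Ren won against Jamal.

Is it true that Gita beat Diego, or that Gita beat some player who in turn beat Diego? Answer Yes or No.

Gita did not beat Diego directly.
Gita beat Bruno, Ren, Noor, Esme, but each of them lost to Diego. No two-step path.

No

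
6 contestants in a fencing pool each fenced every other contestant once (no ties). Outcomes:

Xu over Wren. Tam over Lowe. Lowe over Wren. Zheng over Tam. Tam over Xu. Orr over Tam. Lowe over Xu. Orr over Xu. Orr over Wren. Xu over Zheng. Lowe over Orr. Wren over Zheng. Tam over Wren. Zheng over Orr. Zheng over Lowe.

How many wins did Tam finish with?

Tam's results: beat Wren, Lowe, Xu; lost to Zheng, Orr.
That is 3 wins.

3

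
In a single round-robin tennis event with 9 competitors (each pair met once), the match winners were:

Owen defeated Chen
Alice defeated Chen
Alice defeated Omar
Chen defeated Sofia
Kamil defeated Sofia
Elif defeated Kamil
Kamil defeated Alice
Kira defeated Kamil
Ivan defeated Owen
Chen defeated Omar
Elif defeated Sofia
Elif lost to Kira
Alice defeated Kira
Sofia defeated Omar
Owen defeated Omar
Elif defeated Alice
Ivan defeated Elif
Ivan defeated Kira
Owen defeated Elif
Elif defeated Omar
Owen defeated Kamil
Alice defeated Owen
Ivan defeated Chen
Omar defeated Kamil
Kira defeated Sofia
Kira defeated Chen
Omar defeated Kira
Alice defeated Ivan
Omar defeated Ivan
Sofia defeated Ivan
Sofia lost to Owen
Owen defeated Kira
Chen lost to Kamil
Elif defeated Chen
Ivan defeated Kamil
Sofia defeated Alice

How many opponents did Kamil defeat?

3

Kamil's results: beat Sofia, Alice, Chen; lost to Kira, Ivan, Elif, Omar, Owen.
That is 3 wins.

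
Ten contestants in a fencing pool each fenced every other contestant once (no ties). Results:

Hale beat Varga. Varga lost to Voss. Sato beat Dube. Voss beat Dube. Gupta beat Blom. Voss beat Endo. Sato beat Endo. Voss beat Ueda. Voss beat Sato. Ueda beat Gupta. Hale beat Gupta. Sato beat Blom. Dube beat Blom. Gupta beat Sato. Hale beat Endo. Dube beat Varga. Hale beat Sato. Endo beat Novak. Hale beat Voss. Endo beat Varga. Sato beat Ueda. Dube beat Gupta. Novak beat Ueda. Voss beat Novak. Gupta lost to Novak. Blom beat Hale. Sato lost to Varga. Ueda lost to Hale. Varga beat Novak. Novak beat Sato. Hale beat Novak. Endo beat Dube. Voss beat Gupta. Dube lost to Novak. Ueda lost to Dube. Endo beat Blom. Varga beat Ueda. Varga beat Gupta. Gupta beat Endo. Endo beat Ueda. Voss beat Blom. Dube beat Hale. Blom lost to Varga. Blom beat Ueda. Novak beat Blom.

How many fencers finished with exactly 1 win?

1

Win totals: Dube 5, Endo 5, Sato 4, Blom 2, Ueda 1, Gupta 3, Hale 7, Novak 5, Varga 5, Voss 8.
Exactly 1: Ueda — 1 fencer.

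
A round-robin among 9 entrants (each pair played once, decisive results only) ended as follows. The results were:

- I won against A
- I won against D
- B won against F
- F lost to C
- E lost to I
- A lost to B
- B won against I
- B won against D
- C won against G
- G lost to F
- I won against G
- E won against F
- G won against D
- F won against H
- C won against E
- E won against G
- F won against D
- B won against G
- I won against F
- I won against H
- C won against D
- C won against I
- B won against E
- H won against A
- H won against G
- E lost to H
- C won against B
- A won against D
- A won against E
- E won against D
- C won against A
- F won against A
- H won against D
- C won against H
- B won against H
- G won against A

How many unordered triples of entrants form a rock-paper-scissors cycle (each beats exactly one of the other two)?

3

Win totals: A 2, B 7, C 8, D 0, E 3, F 4, G 2, H 4, I 6.
An entrant with w wins dominates both others in C(w,2) triples; summing gives 1 + 21 + 28 + 0 + 3 + 6 + 1 + 6 + 15 = 81 transitive triples.
Total triples C(9,3) = 84, so cyclic triples = 84 − 81 = 3.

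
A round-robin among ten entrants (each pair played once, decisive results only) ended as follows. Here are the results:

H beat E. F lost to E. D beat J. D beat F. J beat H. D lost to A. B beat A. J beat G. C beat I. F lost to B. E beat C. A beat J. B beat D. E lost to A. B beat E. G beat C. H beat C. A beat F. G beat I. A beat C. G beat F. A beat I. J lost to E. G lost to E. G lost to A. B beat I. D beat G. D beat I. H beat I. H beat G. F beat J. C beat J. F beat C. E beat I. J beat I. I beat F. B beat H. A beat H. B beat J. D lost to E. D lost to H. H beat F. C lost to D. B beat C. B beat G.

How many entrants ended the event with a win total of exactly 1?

1

Win totals: A 8, B 9, C 2, D 5, E 6, F 2, G 3, H 6, I 1, J 3.
Exactly 1: I — 1 entrant.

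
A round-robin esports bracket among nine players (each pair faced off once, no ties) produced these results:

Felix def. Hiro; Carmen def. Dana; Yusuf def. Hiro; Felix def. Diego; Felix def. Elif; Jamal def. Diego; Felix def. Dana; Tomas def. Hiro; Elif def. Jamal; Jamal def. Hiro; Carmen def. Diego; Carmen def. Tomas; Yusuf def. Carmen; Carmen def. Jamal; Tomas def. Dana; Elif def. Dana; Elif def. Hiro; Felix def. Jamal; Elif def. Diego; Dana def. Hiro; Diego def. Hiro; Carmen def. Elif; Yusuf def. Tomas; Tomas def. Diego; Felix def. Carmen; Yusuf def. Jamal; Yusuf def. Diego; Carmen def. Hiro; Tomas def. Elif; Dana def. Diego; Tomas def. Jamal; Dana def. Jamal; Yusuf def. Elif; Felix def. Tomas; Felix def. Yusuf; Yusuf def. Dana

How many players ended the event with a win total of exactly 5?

1

Win totals: Diego 1, Tomas 5, Hiro 0, Elif 4, Carmen 6, Felix 8, Dana 3, Jamal 2, Yusuf 7.
Exactly 5: Tomas — 1 player.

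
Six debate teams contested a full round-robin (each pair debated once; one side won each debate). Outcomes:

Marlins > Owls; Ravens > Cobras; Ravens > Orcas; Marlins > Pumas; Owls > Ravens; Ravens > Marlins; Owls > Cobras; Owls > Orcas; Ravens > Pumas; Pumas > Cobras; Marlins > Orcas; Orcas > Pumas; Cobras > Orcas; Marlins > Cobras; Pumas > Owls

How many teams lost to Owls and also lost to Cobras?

Owls beat: Orcas, Ravens, Cobras.
Cobras beat: Orcas.
Both beat: Orcas — 1.

1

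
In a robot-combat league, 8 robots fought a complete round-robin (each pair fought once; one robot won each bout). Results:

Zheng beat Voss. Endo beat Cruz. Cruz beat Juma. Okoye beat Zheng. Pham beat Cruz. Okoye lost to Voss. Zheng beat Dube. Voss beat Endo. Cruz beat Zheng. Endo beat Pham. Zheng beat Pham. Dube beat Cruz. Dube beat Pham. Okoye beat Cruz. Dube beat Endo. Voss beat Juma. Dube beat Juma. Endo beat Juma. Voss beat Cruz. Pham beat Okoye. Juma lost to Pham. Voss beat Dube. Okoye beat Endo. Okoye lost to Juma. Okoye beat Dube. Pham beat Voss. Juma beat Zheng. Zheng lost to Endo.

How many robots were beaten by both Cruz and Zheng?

0

Cruz beat: Zheng, Juma.
Zheng beat: Dube, Pham, Voss.
No one was beaten by both.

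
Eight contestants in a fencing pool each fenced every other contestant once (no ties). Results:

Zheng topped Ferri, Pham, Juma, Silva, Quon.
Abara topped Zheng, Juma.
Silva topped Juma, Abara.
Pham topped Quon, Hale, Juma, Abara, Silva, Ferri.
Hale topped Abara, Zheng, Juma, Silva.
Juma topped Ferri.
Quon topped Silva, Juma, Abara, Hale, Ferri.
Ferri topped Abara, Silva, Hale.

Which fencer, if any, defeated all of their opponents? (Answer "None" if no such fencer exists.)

Highest win total is Pham with 6 (out of 7 possible).
Pham lost to Zheng, so no fencer went undefeated.

None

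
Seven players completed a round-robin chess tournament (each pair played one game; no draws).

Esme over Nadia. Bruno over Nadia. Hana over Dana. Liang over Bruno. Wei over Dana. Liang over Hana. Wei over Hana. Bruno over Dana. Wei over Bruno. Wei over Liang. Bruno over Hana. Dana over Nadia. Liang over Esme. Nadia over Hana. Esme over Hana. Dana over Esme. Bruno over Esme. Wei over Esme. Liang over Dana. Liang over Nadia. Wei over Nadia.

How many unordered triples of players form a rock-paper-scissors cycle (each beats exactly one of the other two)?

2

Win totals: Bruno 4, Liang 5, Esme 2, Wei 6, Hana 1, Nadia 1, Dana 2.
A player with w wins dominates both others in C(w,2) triples; summing gives 6 + 10 + 1 + 15 + 0 + 0 + 1 = 33 transitive triples.
Total triples C(7,3) = 35, so cyclic triples = 35 − 33 = 2.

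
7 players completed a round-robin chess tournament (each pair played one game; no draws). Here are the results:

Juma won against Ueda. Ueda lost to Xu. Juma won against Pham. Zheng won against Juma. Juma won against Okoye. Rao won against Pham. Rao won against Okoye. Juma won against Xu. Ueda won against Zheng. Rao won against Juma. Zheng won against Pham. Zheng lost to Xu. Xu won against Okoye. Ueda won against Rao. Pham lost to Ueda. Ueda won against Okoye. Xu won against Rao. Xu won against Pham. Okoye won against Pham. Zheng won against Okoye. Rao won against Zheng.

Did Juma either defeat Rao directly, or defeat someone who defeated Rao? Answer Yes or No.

Juma did not beat Rao directly.
Juma beat Ueda, Pham, Xu, Okoye. Of those, Ueda beat Rao.

Yes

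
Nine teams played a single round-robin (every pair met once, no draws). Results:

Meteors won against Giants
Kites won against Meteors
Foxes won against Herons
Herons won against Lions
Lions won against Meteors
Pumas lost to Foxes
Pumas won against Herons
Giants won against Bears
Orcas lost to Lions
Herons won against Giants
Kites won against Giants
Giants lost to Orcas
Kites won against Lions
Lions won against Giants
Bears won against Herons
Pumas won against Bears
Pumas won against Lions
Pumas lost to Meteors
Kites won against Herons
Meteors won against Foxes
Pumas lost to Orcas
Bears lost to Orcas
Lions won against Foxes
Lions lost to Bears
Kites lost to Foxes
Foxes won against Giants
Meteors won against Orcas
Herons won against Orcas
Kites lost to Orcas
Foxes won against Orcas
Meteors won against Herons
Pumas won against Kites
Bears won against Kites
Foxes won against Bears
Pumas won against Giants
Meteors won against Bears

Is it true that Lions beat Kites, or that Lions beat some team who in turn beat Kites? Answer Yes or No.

Lions did not beat Kites directly.
Lions beat Foxes, Giants, Meteors, Orcas. Of those, Foxes beat Kites.

Yes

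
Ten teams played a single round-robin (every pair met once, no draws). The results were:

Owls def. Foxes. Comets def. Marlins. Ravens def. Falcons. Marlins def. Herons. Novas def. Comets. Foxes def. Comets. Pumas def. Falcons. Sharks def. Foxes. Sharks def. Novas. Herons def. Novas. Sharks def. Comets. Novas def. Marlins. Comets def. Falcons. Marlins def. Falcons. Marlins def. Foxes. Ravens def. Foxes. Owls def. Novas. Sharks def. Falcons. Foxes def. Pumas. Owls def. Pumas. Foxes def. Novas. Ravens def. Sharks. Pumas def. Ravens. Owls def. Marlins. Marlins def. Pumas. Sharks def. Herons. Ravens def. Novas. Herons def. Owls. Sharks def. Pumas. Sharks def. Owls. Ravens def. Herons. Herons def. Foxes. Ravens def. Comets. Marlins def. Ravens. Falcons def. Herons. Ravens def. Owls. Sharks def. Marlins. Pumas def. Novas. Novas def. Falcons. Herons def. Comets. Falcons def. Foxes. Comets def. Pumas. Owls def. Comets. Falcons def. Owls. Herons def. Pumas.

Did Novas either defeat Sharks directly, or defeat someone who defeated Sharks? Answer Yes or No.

No

Novas did not beat Sharks directly.
Novas beat Falcons, Marlins, Comets, but each of them lost to Sharks. No two-step path.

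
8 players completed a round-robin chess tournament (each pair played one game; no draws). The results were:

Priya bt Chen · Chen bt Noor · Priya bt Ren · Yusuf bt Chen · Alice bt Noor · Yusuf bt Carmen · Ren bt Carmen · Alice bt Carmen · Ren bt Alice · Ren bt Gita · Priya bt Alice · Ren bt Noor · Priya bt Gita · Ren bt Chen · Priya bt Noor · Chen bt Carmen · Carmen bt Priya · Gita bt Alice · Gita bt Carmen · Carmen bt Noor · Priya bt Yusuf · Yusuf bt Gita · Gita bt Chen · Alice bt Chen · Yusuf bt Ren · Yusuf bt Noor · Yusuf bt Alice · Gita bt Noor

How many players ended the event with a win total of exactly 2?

2

Win totals: Gita 4, Carmen 2, Chen 2, Priya 6, Yusuf 6, Alice 3, Ren 5, Noor 0.
Exactly 2: Carmen, Chen — 2 players.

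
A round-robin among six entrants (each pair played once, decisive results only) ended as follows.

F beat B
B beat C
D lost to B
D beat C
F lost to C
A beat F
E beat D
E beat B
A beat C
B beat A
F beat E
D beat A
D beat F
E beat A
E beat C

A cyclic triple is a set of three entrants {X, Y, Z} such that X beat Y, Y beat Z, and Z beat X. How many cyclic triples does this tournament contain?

6

Of the C(6,3) = 20 triples, the cyclic ones are: {A, B, F}; {A, E, F}; {B, C, F}; {B, D, F}; {C, E, F}; {D, E, F}.
That is 6.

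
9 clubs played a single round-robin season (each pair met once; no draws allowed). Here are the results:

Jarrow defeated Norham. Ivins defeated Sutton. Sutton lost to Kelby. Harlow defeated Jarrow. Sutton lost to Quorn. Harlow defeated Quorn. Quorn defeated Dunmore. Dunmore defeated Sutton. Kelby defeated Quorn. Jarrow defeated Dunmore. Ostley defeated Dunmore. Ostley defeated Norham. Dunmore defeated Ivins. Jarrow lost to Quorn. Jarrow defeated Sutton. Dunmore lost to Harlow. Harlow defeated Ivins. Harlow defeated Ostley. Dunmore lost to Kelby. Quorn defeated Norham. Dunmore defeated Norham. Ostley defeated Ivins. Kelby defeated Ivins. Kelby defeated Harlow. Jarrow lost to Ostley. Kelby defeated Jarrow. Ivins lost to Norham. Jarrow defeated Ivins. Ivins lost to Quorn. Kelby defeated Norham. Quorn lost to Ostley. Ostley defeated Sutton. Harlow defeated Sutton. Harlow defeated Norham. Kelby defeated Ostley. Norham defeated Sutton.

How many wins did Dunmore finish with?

Dunmore's results: beat Ivins, Norham, Sutton; lost to Jarrow, Harlow, Kelby, Ostley, Quorn.
That is 3 wins.

3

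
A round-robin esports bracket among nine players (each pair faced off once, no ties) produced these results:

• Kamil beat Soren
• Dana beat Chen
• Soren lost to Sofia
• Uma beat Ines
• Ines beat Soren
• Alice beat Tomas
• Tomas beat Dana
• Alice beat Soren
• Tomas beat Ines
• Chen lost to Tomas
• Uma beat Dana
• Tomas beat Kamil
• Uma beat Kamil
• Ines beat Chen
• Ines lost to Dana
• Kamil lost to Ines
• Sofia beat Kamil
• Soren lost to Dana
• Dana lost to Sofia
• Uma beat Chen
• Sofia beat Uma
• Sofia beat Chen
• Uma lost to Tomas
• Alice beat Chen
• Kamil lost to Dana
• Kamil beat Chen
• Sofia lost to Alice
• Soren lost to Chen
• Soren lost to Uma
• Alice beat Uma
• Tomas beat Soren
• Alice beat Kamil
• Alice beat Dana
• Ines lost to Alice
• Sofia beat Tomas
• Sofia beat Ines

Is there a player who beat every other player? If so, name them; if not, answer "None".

Alice has 8 wins out of 8 opponents — a perfect record.

Alice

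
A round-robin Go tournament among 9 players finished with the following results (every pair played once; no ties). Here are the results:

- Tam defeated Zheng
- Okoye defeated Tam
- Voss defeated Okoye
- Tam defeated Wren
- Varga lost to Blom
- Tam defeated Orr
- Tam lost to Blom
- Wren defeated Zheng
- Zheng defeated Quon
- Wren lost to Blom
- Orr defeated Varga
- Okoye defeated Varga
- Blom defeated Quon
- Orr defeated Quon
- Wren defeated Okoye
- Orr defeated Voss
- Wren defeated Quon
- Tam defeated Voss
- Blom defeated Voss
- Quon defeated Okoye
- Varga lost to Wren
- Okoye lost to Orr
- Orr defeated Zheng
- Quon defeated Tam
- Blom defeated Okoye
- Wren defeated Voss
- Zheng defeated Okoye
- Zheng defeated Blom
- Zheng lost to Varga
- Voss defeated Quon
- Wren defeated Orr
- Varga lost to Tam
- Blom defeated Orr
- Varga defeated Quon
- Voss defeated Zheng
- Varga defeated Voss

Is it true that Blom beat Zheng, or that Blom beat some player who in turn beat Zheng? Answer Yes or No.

Yes

Blom did not beat Zheng directly.
Blom beat Quon, Varga, Voss, Tam, Orr, Wren, Okoye. Of those, Varga beat Zheng.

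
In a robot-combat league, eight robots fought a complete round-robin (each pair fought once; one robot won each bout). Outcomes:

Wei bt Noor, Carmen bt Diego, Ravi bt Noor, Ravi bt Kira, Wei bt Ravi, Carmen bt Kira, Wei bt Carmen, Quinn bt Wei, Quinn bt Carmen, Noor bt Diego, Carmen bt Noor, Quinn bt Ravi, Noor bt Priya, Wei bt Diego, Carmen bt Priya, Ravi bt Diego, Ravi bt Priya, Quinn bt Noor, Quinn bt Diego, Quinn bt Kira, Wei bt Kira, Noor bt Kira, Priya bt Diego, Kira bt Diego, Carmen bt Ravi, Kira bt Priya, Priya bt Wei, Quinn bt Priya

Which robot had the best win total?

Quinn

Win totals: Priya 2, Ravi 4, Quinn 7, Wei 5, Kira 2, Carmen 5, Noor 3, Diego 0.
Quinn leads with 7 wins (next highest: 5).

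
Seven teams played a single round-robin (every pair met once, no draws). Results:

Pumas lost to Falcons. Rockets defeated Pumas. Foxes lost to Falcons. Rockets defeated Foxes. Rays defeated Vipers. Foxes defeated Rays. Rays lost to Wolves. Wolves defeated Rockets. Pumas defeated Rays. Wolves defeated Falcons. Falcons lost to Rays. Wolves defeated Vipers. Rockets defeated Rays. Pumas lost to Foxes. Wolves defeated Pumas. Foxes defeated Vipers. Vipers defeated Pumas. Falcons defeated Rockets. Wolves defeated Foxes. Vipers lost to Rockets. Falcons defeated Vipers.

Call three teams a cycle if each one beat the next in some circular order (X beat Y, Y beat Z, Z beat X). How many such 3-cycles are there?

4

Win totals: Pumas 1, Rays 2, Foxes 3, Vipers 1, Wolves 6, Rockets 4, Falcons 4.
A team with w wins dominates both others in C(w,2) triples; summing gives 0 + 1 + 3 + 0 + 15 + 6 + 6 = 31 transitive triples.
Total triples C(7,3) = 35, so cyclic triples = 35 − 31 = 4.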